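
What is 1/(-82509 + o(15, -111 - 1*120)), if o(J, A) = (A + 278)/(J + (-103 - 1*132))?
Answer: -220/18152027 ≈ -1.2120e-5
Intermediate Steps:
o(J, A) = (278 + A)/(-235 + J) (o(J, A) = (278 + A)/(J + (-103 - 132)) = (278 + A)/(J - 235) = (278 + A)/(-235 + J))
1/(-82509 + o(15, -111 - 1*120)) = 1/(-82509 + (278 + (-111 - 1*120))/(-235 + 15)) = 1/(-82509 + (278 + (-111 - 120))/(-220)) = 1/(-82509 - (278 - 231)/220) = 1/(-82509 - 1/220*47) = 1/(-82509 - 47/220) = 1/(-18152027/220) = -220/18152027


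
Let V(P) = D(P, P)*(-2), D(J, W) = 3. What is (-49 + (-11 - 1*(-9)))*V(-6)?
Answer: 306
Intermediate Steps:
V(P) = -6 (V(P) = 3*(-2) = -6)
(-49 + (-11 - 1*(-9)))*V(-6) = (-49 + (-11 - 1*(-9)))*(-6) = (-49 + (-11 + 9))*(-6) = (-49 - 2)*(-6) = -51*(-6) = 306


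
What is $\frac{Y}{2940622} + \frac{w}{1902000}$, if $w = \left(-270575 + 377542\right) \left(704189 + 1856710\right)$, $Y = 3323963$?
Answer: $\frac{134255976113946521}{932177174000} \approx 1.4402 \cdot 10^{5}$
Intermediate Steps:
$w = 273931683333$ ($w = 106967 \cdot 2560899 = 273931683333$)
$\frac{Y}{2940622} + \frac{w}{1902000} = \frac{3323963}{2940622} + \frac{273931683333}{1902000} = 3323963 \cdot \frac{1}{2940622} + 273931683333 \cdot \frac{1}{1902000} = \frac{3323963}{2940622} + \frac{91310561111}{634000} = \frac{134255976113946521}{932177174000}$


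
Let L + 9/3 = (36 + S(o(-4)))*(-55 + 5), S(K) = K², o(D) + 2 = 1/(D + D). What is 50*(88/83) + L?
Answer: -5247643/2656 ≈ -1975.8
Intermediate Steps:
o(D) = -2 + 1/(2*D) (o(D) = -2 + 1/(D + D) = -2 + 1/(2*D))
L = -64921/32 (L = -3 + (36 + (-2 + (½)/(-4))²)*(-55 + 5) = -3 + (36 + (-2 + (½)*(-¼))²)*(-50) = -3 + (36 + (-2 - ⅛)²)*(-50) = -3 + (36 + (-17/8)²)*(-50) = -3 + (36 + 289/64)*(-50) = -3 + (2593/64)*(-50) = -3 - 64825/32 = -64921/32 ≈ -2028.8)
50*(88/83) + L = 50*(88/83) - 64921/32 = 4400/83 - 64921/32 = -5247643/2656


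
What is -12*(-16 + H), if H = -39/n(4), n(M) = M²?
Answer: 885/4 ≈ 221.25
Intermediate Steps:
H = -39/16 (H = -39/(4²) = -39/16 ≈ -2.4375)
-12*(-16 + H) = -12*(-16 - 39/16) = -12*(-295/16) = 885/4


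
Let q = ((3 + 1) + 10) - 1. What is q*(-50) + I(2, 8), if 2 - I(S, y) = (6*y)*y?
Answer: -1032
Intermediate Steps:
q = 13 (q = (4 + 10) - 1 = 14 - 1 = 13)
I(S, y) = 2 - 6*y**2 (I(S, y) = 2 - 6*y*y = 2 - 6*y**2)
q*(-50) + I(2, 8) = 13*(-50) + (2 - 6*8**2) = -650 + (2 - 6*64) = -650 + (2 - 384) = -650 - 382 = -1032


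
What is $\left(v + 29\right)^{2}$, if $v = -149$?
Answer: $14400$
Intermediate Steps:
$\left(v + 29\right)^{2} = \left(-149 + 29\right)^{2} = \left(-120\right)^{2} = 14400$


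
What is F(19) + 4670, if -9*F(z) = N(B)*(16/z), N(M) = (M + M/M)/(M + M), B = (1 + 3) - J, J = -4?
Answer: 88729/19 ≈ 4669.9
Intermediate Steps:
B = 8 (B = (1 + 3) - 1*(-4) = 4 + 4 = 8)
N(M) = (1 + M)/(2*M) (N(M) = (M + 1)/((2*M)) = (1 + M)*(1/(2*M)) = (1 + M)/(2*M))
F(z) = -1/z (F(z) = -(1/2)*(1 + 8)/8*16/z/9 = -(1/2)*(1/8)*9*16/z/9 = -16/z/16 = -1/z)
F(19) + 4670 = -1/19 + 4670 = 88729/19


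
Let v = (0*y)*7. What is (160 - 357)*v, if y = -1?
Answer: 0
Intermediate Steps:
v = 0 (v = (0*(-1))*7 = 0*7 = 0)
(160 - 357)*v = (160 - 357)*0 = -197*0 = 0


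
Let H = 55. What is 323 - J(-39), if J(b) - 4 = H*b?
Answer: 2464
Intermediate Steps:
J(b) = 4 + 55*b
323 - J(-39) = 323 - (4 + 55*(-39)) = 323 - (4 - 2145) = 323 - 1*(-2141) = 323 + 2141 = 2464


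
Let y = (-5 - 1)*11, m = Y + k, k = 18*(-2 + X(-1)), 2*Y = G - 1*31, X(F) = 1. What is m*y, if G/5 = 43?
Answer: -4884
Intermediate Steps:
G = 215 (G = 5*43 = 215)
Y = 92 (Y = (215 - 1*31)/2 = (215 - 31)/2 = (½)*184 = 92)
k = -18 (k = 18*(-2 + 1) = 18*(-1) = -18)
m = 74 (m = 92 - 18 = 74)
y = -66 (y = -6*11 = -66)
m*y = 74*(-66) = -4884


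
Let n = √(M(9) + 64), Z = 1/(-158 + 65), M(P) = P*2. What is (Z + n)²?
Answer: 709219/8649 - 2*√82/93 ≈ 81.805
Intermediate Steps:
M(P) = 2*P
Z = -1/93 (Z = 1/(-93) = -1/93 ≈ -0.010753)
n = √82 (n = √(2*9 + 64) = √(18 + 64) = √82 ≈ 9.0554)
(Z + n)² = (-1/93 + √82)²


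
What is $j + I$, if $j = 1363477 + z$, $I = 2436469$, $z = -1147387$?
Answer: $2652559$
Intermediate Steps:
$j = 216090$ ($j = 1363477 - 1147387 = 216090$)
$j + I = 216090 + 2436469 = 2652559$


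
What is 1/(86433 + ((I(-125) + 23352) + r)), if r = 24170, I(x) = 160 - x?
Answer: 1/134240 ≈ 7.4493e-6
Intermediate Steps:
1/(86433 + ((I(-125) + 23352) + r)) = 1/(86433 + (((160 - 1*(-125)) + 23352) + 24170)) = 1/(86433 + (((160 + 125) + 23352) + 24170)) = 1/(86433 + ((285 + 23352) + 24170)) = 1/(86433 + (23637 + 24170)) = 1/(86433 + 47807) = 1/134240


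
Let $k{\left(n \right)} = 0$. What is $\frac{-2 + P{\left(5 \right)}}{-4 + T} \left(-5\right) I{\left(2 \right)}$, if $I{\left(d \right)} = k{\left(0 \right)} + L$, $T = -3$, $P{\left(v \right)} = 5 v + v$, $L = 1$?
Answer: $20$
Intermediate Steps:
$P{\left(v \right)} = 6 v$
$I{\left(d \right)} = 1$ ($I{\left(d \right)} = 0 + 1 = 1$)
$\frac{-2 + P{\left(5 \right)}}{-4 + T} \left(-5\right) I{\left(2 \right)} = \frac{-2 + 6 \cdot 5}{-4 - 3} \left(-5\right) 1 = \frac{-2 + 30}{-7} \left(-5\right) 1 = 28 \left(- \frac{1}{7}\right) \left(-5\right) 1 = \left(-4\right) \left(-5\right) 1 = 20 \cdot 1 = 20$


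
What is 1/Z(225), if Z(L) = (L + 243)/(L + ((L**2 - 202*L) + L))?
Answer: 625/52 ≈ 12.019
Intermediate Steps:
Z(L) = (243 + L)/(L**2 - 200*L) (Z(L) = (243 + L)/(L + (L**2 - 201*L)) = (243 + L)/(L**2 - 200*L))
1/Z(225) = 1/((243 + 225)/(225*(-200 + 225))) = 1/((1/225)*468/25) = 1/((1/225)*(1/25)*468) = 1/(52/625) = 625/52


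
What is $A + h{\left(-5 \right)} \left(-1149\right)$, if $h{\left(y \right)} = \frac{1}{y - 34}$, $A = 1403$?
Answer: $\frac{18622}{13} \approx 1432.5$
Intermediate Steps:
$h{\left(y \right)} = \frac{1}{-34 + y}$
$A + h{\left(-5 \right)} \left(-1149\right) = 1403 + \frac{1}{-34 - 5} \left(-1149\right) = 1403 + \frac{1}{-39} \left(-1149\right) = 1403 - - \frac{383}{13} = 1403 + \frac{383}{13} = \frac{18622}{13}$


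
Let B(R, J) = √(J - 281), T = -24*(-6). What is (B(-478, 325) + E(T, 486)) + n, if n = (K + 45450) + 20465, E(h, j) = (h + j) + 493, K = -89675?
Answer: -22637 + 2*√11 ≈ -22630.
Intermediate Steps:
T = 144
B(R, J) = √(-281 + J)
E(h, j) = 493 + h + j
n = -23760 (n = (-89675 + 45450) + 20465 = -44225 + 20465 = -23760)
(B(-478, 325) + E(T, 486)) + n = (√(-281 + 325) + (493 + 144 + 486)) - 23760 = (√44 + 1123) - 23760 = (2*√11 + 1123) - 23760 = (1123 + 2*√11) - 23760 = -22637 + 2*√11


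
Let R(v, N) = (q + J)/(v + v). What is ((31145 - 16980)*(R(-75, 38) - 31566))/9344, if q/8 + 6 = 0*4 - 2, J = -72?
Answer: -3353396603/70080 ≈ -47851.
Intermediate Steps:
q = -64 (q = -48 + 8*(0*4 - 2) = -48 + 8*(0 - 2) = -48 + 8*(-2) = -48 - 16 = -64)
R(v, N) = -68/v (R(v, N) = (-64 - 72)/(v + v) = -136*1/(2*v) = -68/v)
((31145 - 16980)*(R(-75, 38) - 31566))/9344 = ((31145 - 16980)*(-68/(-75) - 31566))/9344 = (14165*(-68*(-1/75) - 31566))*(1/9344) = (14165*(68/75 - 31566))*(1/9344) = (14165*(-2367382/75))*(1/9344) = -6706793206/15*1/9344 = -3353396603/70080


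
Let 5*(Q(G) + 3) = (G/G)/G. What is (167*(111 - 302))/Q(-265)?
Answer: 42263525/3976 ≈ 10630.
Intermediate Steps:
Q(G) = -3 + 1/(5*G) (Q(G) = -3 + ((G/G)/G)/5 = -3 + (1/G)/5 = -3 + 1/(5*G))
(167*(111 - 302))/Q(-265) = (167*(111 - 302))/(-3 + (⅕)/(-265)) = (167*(-191))/(-3 + (⅕)*(-1/265)) = -31897/(-3 - 1/1325) = -31897/(-3976/1325) = -31897*(-1325/3976) = 42263525/3976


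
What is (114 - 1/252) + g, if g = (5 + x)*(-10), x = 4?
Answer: 6047/252 ≈ 23.996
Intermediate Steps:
g = -90 (g = (5 + 4)*(-10) = 9*(-10) = -90)
(114 - 1/252) + g = (114 - 1/252) - 90 = 28727/252 - 90 = 6047/252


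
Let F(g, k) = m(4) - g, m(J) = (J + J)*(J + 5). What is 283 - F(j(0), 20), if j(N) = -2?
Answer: 209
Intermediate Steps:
m(J) = 2*J*(5 + J) (m(J) = (2*J)*(5 + J) = 2*J*(5 + J))
F(g, k) = 72 - g (F(g, k) = 2*4*(5 + 4) - g = 2*4*9 - g = 72 - g)
283 - F(j(0), 20) = 283 - (72 - 1*(-2)) = 283 - (72 + 2) = 283 - 1*74 = 283 - 74 = 209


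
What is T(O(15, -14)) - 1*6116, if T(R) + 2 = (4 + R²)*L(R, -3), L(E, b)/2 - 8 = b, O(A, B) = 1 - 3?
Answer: -6038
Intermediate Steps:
O(A, B) = -2
L(E, b) = 16 + 2*b
T(R) = 38 + 10*R² (T(R) = -2 + (4 + R²)*(16 + 2*(-3)) = -2 + (4 + R²)*(16 - 6) = -2 + (4 + R²)*10 = -2 + (40 + 10*R²) = 38 + 10*R²)
T(O(15, -14)) - 1*6116 = (38 + 10*(-2)²) - 1*6116 = (38 + 10*4) - 6116 = (38 + 40) - 6116 = 78 - 6116 = -6038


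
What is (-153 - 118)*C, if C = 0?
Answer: 0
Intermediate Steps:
(-153 - 118)*C = (-153 - 118)*0 = -271*0 = 0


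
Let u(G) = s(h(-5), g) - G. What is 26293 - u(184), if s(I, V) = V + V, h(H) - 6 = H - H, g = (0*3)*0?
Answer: 26477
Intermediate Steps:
g = 0 (g = 0*0 = 0)
h(H) = 6 (h(H) = 6 + (H - H) = 6 + 0 = 6)
s(I, V) = 2*V
u(G) = -G (u(G) = 2*0 - G = 0 - G = -G)
26293 - u(184) = 26293 - (-1)*184 = 26293 - 1*(-184) = 26293 + 184 = 26477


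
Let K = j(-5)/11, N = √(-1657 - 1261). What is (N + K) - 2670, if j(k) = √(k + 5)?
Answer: -2670 + I*√2918 ≈ -2670.0 + 54.018*I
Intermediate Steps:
j(k) = √(5 + k)
N = I*√2918 (N = √(-2918) = I*√2918 ≈ 54.018*I)
K = 0 (K = √(5 - 5)/11 = √0*(1/11) = 0*(1/11) = 0)
(N + K) - 2670 = (I*√2918 + 0) - 2670 = I*√2918 - 2670 = -2670 + I*√2918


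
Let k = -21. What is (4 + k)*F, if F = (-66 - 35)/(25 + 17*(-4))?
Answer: -1717/43 ≈ -39.930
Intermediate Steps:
F = 101/43 (F = -101/(25 - 68) = -101/(-43) = -101*(-1/43) = 101/43 ≈ 2.3488)
(4 + k)*F = (4 - 21)*(101/43) = -17*101/43 = -1717/43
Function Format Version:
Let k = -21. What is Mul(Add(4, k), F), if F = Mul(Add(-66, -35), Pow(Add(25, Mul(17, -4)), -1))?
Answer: Rational(-1717, 43) ≈ -39.930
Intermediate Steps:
F = Rational(101, 43) (F = Mul(-101, Pow(Add(25, -68), -1)) = Mul(-101, Pow(-43, -1)) = Mul(-101, Rational(-1, 43)) = Rational(101, 43) ≈ 2.3488)
Mul(Add(4, k), F) = Mul(Add(4, -21), Rational(101, 43)) = Mul(-17, Rational(101, 43)) = Rational(-1717, 43)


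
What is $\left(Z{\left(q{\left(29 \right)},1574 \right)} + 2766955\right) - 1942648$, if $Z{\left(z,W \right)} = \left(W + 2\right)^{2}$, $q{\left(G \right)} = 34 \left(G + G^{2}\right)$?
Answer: $3308083$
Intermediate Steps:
$q{\left(G \right)} = 34 G + 34 G^{2}$
$Z{\left(z,W \right)} = \left(2 + W\right)^{2}$
$\left(Z{\left(q{\left(29 \right)},1574 \right)} + 2766955\right) - 1942648 = \left(\left(2 + 1574\right)^{2} + 2766955\right) - 1942648 = \left(1576^{2} + 2766955\right) - 1942648 = \left(2483776 + 2766955\right) - 1942648 = 5250731 - 1942648 = 3308083$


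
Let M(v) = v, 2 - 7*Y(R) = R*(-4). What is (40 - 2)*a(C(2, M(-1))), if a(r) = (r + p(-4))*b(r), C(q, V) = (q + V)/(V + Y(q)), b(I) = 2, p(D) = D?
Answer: -380/3 ≈ -126.67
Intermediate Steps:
Y(R) = 2/7 + 4*R/7 (Y(R) = 2/7 - R*(-4)/7 = 2/7 - (-4)*R/7 = 2/7 + 4*R/7)
C(q, V) = (V + q)/(2/7 + V + 4*q/7) (C(q, V) = (q + V)/(V + (2/7 + 4*q/7)) = (V + q)/(2/7 + V + 4*q/7))
a(r) = -8 + 2*r (a(r) = (r - 4)*2 = (-4 + r)*2 = -8 + 2*r)
(40 - 2)*a(C(2, M(-1))) = (40 - 2)*(-8 + 2*(7*(-1 + 2)/(2 + 4*2 + 7*(-1)))) = 38*(-8 + 2*(7*1/(2 + 8 - 7))) = 38*(-8 + 2*(7*1/3)) = 38*(-8 + 2*(7*(⅓)*1)) = 38*(-8 + 2*(7/3)) = 38*(-8 + 14/3) = 38*(-10/3) = -380/3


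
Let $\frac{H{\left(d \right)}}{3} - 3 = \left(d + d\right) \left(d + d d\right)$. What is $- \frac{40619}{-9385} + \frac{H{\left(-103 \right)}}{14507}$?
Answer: $- \frac{60344720282}{136148195} \approx -443.23$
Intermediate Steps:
$H{\left(d \right)} = 9 + 6 d \left(d + d^{2}\right)$ ($H{\left(d \right)} = 9 + 3 \left(d + d\right) \left(d + d d\right) = 9 + 3 \cdot 2 d \left(d + d^{2}\right) = 9 + 6 d \left(d + d^{2}\right)$)
$- \frac{40619}{-9385} + \frac{H{\left(-103 \right)}}{14507} = - \frac{40619}{-9385} + \frac{9 + 6 \left(-103\right)^{2} + 6 \left(-103\right)^{3}}{14507} = \left(-40619\right) \left(- \frac{1}{9385}\right) + \left(9 + 6 \cdot 10609 + 6 \left(-1092727\right)\right) \frac{1}{14507} = \frac{40619}{9385} + \left(9 + 63654 - 6556362\right) \frac{1}{14507} = \frac{40619}{9385} - \frac{6492699}{14507} = - \frac{60344720282}{136148195}$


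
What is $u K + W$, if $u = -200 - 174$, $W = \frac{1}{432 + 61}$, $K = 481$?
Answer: $- \frac{88687741}{493} \approx -1.7989 \cdot 10^{5}$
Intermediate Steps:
$W = \frac{1}{493} \approx 0.0020284$
$u = -374$ ($u = -200 - 174 = -374$)
$u K + W = \left(-374\right) 481 + \frac{1}{493} = -179894 + \frac{1}{493} = - \frac{88687741}{493}$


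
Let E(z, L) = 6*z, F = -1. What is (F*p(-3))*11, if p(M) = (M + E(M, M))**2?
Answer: -4851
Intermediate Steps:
p(M) = 49*M**2 (p(M) = (M + 6*M)**2 = (7*M)**2 = 49*M**2)
(F*p(-3))*11 = -49*(-3)**2*11 = -49*9*11 = -1*441*11 = -441*11 = -4851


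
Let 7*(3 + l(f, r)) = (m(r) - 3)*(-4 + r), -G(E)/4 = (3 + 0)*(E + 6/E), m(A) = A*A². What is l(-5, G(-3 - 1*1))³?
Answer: 5663114699392442678625/343 ≈ 1.6511e+19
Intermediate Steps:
m(A) = A³
G(E) = -72/E - 12*E (G(E) = -4*(3 + 0)*(E + 6/E) = -12*(E + 6/E) = -4*(3*E + 18/E) = -72/E - 12*E)
l(f, r) = -3 + (-4 + r)*(-3 + r³)/7 (l(f, r) = -3 + ((r³ - 3)*(-4 + r))/7 = -3 + ((-3 + r³)*(-4 + r))/7 = -3 + ((-4 + r)*(-3 + r³))/7 = -3 + (-4 + r)*(-3 + r³)/7)
l(-5, G(-3 - 1*1))³ = (-9/7 - 4*(-72/(-3 - 1*1) - 12*(-3 - 1*1))³/7 - 3*(-72/(-3 - 1*1) - 12*(-3 - 1*1))/7 + (-72/(-3 - 1*1) - 12*(-3 - 1*1))⁴/7)³ = (-9/7 - 4*(-72/(-3 - 1) - 12*(-3 - 1))³/7 - 3*(-72/(-3 - 1) - 12*(-3 - 1))/7 + (-72/(-3 - 1) - 12*(-3 - 1))⁴/7)³ = (-9/7 - 4*(-72/(-4) - 12*(-4))³/7 - 3*(-72/(-4) - 12*(-4))/7 + (-72/(-4) - 12*(-4))⁴/7)³ = (-9/7 - 4*(-72*(-¼) + 48)³/7 - 3*(-72*(-¼) + 48)/7 + (-72*(-¼) + 48)⁴/7)³ = (-9/7 - 4*(18 + 48)³/7 - 3*(18 + 48)/7 + (18 + 48)⁴/7)³ = (-9/7 - 4/7*66³ - 3/7*66 + (⅐)*66⁴)³ = (-9/7 - 4/7*287496 - 198/7 + (⅐)*18974736)³ = (-9/7 - 1149984/7 - 198/7 + 18974736/7)³ = (17824545/7)³ = 5663114699392442678625/343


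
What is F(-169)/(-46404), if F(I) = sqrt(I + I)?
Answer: -13*I*sqrt(2)/46404 ≈ -0.00039619*I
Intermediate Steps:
F(I) = sqrt(2)*sqrt(I) (F(I) = sqrt(2*I) = sqrt(2)*sqrt(I))
F(-169)/(-46404) = (sqrt(2)*sqrt(-169))/(-46404) = (sqrt(2)*(13*I))*(-1/46404) = (13*I*sqrt(2))*(-1/46404) = -13*I*sqrt(2)/46404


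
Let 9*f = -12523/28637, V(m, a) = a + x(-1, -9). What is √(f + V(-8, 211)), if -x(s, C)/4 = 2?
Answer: 2*√7642466647/12273 ≈ 14.246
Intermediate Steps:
x(s, C) = -8 (x(s, C) = -4*2 = -8)
V(m, a) = -8 + a (V(m, a) = a - 8 = -8 + a)
f = -1789/36819 (f = (-12523/28637)/9 = (-12523*1/28637)/9 = (⅑)*(-1789/4091) = -1789/36819 ≈ -0.048589)
√(f + V(-8, 211)) = √(-1789/36819 + (-8 + 211)) = √(-1789/36819 + 203) = √(7472468/36819) = 2*√7642466647/12273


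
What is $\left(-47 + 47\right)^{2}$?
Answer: $0$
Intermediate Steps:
$\left(-47 + 47\right)^{2} = 0^{2} = 0$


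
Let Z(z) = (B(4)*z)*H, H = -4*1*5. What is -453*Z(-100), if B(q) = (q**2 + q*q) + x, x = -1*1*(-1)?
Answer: -29898000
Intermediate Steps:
x = 1 (x = -1*(-1) = 1)
B(q) = 1 + 2*q**2 (B(q) = (q**2 + q*q) + 1 = (q**2 + q**2) + 1 = 2*q**2 + 1 = 1 + 2*q**2)
H = -20 (H = -4*5 = -20)
Z(z) = -660*z (Z(z) = ((1 + 2*4**2)*z)*(-20) = ((1 + 2*16)*z)*(-20) = ((1 + 32)*z)*(-20) = (33*z)*(-20) = -660*z)
-453*Z(-100) = -(-298980)*(-100) = -453*66000 = -29898000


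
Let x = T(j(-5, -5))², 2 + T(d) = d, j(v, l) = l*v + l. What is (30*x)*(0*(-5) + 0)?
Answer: 0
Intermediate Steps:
j(v, l) = l + l*v
T(d) = -2 + d
x = 324 (x = (-2 - 5*(1 - 5))² = (-2 - 5*(-4))² = (-2 + 20)² = 18² = 324)
(30*x)*(0*(-5) + 0) = (30*324)*(0*(-5) + 0) = 9720*(0 + 0) = 9720*0 = 0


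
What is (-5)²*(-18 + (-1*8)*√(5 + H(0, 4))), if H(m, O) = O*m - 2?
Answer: -450 - 200*√3 ≈ -796.41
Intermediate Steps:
H(m, O) = -2 + O*m
(-5)²*(-18 + (-1*8)*√(5 + H(0, 4))) = (-5)²*(-18 + (-1*8)*√(5 + (-2 + 4*0))) = 25*(-18 - 8*√(5 + (-2 + 0))) = 25*(-18 - 8*√(5 - 2)) = 25*(-18 - 8*√3) = -450 - 200*√3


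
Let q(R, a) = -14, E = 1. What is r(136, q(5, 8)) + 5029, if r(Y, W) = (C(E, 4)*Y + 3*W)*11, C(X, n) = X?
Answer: 6063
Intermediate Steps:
r(Y, W) = 11*Y + 33*W (r(Y, W) = (1*Y + 3*W)*11 = (Y + 3*W)*11 = 11*Y + 33*W)
r(136, q(5, 8)) + 5029 = (11*136 + 33*(-14)) + 5029 = (1496 - 462) + 5029 = 1034 + 5029 = 6063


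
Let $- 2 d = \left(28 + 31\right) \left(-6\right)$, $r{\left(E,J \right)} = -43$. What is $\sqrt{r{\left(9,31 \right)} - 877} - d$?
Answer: $-177 + 2 i \sqrt{230} \approx -177.0 + 30.332 i$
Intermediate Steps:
$d = 177$ ($d = - \frac{\left(28 + 31\right) \left(-6\right)}{2} = - \frac{59 \left(-6\right)}{2} = \left(- \frac{1}{2}\right) \left(-354\right) = 177$)
$\sqrt{r{\left(9,31 \right)} - 877} - d = \sqrt{-43 - 877} - 177 = \sqrt{-920} - 177 = 2 i \sqrt{230} - 177 = -177 + 2 i \sqrt{230}$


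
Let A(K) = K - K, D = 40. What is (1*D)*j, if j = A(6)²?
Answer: 0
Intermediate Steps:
A(K) = 0
j = 0 (j = 0² = 0)
(1*D)*j = (1*40)*0 = 40*0 = 0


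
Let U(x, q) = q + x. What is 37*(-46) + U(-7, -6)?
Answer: -1715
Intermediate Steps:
37*(-46) + U(-7, -6) = 37*(-46) + (-6 - 7) = -1702 - 13 = -1715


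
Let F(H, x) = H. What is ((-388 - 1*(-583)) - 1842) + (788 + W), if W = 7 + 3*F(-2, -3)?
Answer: -858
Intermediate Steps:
W = 1 (W = 7 + 3*(-2) = 7 - 6 = 1)
((-388 - 1*(-583)) - 1842) + (788 + W) = ((-388 - 1*(-583)) - 1842) + (788 + 1) = ((-388 + 583) - 1842) + 789 = (195 - 1842) + 789 = -1647 + 789 = -858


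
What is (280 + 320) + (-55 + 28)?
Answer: 573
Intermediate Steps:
(280 + 320) + (-55 + 28) = 600 - 27 = 573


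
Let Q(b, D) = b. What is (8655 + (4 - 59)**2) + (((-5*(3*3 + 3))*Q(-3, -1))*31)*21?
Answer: 128860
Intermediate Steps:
(8655 + (4 - 59)**2) + (((-5*(3*3 + 3))*Q(-3, -1))*31)*21 = (8655 + (4 - 59)**2) + ((-5*(3*3 + 3)*(-3))*31)*21 = (8655 + (-55)**2) + ((-5*(9 + 3)*(-3))*31)*21 = (8655 + 3025) + ((-5*12*(-3))*31)*21 = 11680 + (-60*(-3)*31)*21 = 11680 + (180*31)*21 = 11680 + 5580*21 = 11680 + 117180 = 128860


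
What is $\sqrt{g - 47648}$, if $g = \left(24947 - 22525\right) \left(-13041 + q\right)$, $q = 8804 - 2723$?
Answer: $8 i \sqrt{264137} \approx 4111.5 i$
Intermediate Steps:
$q = 6081$
$g = -16857120$ ($g = \left(24947 - 22525\right) \left(-13041 + 6081\right) = 2422 \left(-6960\right) = -16857120$)
$\sqrt{g - 47648} = \sqrt{-16857120 - 47648} = \sqrt{-16904768} = 8 i \sqrt{264137}$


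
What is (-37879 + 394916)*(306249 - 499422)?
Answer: -68969908401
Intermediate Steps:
(-37879 + 394916)*(306249 - 499422) = 357037*(-193173) = -68969908401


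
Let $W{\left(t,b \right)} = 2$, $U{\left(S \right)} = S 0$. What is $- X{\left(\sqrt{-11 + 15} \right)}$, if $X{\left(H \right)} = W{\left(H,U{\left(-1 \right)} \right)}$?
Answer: $-2$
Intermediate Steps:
$U{\left(S \right)} = 0$
$X{\left(H \right)} = 2$
$- X{\left(\sqrt{-11 + 15} \right)} = \left(-1\right) 2 = -2$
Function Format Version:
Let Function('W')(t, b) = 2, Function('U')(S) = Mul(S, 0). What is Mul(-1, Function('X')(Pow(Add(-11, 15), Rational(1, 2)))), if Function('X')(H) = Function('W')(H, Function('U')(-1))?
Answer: -2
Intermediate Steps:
Function('U')(S) = 0
Function('X')(H) = 2
Mul(-1, Function('X')(Pow(Add(-11, 15), Rational(1, 2)))) = Mul(-1, 2) = -2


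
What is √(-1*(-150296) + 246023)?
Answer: √396319 ≈ 629.54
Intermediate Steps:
√(-1*(-150296) + 246023) = √(150296 + 246023) = √396319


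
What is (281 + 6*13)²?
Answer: 128881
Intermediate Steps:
(281 + 6*13)² = (281 + 78)² = 359² = 128881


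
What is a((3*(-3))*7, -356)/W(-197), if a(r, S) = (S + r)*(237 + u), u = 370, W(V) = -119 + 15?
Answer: 254333/104 ≈ 2445.5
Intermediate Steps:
W(V) = -104
a(r, S) = 607*S + 607*r (a(r, S) = (S + r)*(237 + 370) = (S + r)*607 = 607*S + 607*r)
a((3*(-3))*7, -356)/W(-197) = (607*(-356) + 607*((3*(-3))*7))/(-104) = (-216092 + 607*(-9*7))*(-1/104) = (-216092 + 607*(-63))*(-1/104) = (-216092 - 38241)*(-1/104) = -254333*(-1/104) = 254333/104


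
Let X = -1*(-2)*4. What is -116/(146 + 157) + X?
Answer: 2308/303 ≈ 7.6172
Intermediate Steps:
X = 8 (X = 2*4 = 8)
-116/(146 + 157) + X = -116/(146 + 157) + 8 = -116/303 + 8 = 2308/303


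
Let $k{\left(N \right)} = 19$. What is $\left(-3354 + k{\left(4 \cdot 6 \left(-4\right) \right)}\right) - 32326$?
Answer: $-35661$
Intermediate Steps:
$\left(-3354 + k{\left(4 \cdot 6 \left(-4\right) \right)}\right) - 32326 = \left(-3354 + 19\right) - 32326 = -3335 - 32326 = -35661$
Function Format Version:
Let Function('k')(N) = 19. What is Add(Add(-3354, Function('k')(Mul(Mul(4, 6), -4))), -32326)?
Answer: -35661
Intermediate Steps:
Add(Add(-3354, Function('k')(Mul(Mul(4, 6), -4))), -32326) = Add(Add(-3354, 19), -32326) = Add(-3335, -32326) = -35661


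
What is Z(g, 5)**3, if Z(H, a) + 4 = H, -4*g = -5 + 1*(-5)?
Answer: -27/8 ≈ -3.3750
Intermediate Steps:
g = 5/2 (g = -(-5 + 1*(-5))/4 = -(-5 - 5)/4 = -1/4*(-10) = 5/2 ≈ 2.5000)
Z(H, a) = -4 + H
Z(g, 5)**3 = (-4 + 5/2)**3 = (-3/2)**3 = -27/8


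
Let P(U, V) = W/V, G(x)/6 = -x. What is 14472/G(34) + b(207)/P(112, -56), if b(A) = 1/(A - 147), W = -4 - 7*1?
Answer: -198752/2805 ≈ -70.856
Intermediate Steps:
G(x) = -6*x (G(x) = 6*(-x) = -6*x)
W = -11 (W = -4 - 7 = -11)
P(U, V) = -11/V
b(A) = 1/(-147 + A)
14472/G(34) + b(207)/P(112, -56) = 14472/((-6*34)) + 1/((-147 + 207)*((-11/(-56)))) = 14472/(-204) + 1/(60*((-11*(-1/56)))) = 14472*(-1/204) + 1/(60*(11/56)) = -1206/17 + (1/60)*(56/11) = -1206/17 + 14/165 = -198752/2805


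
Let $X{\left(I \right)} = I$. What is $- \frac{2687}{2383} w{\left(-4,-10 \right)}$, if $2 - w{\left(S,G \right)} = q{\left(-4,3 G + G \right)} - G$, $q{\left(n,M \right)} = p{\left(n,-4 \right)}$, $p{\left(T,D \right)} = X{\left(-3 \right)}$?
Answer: $\frac{13435}{2383} \approx 5.6378$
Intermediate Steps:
$p{\left(T,D \right)} = -3$
$q{\left(n,M \right)} = -3$
$w{\left(S,G \right)} = 5 + G$ ($w{\left(S,G \right)} = 2 - \left(-3 - G\right) = 2 + \left(3 + G\right) = 5 + G$)
$- \frac{2687}{2383} w{\left(-4,-10 \right)} = - \frac{2687}{2383} \left(5 - 10\right) = \left(-2687\right) \frac{1}{2383} \left(-5\right) = \left(- \frac{2687}{2383}\right) \left(-5\right) = \frac{13435}{2383}$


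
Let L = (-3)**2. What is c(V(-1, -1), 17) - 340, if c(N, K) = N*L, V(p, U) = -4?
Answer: -376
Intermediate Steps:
L = 9
c(N, K) = 9*N (c(N, K) = N*9 = 9*N)
c(V(-1, -1), 17) - 340 = 9*(-4) - 340 = -36 - 340 = -376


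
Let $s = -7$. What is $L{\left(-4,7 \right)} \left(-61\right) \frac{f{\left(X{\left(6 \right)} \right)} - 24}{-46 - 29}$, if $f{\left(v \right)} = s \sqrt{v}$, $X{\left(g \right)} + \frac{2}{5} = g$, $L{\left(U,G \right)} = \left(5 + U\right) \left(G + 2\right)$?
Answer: $- \frac{4392}{25} - \frac{2562 \sqrt{35}}{125} \approx -296.94$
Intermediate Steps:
$L{\left(U,G \right)} = \left(2 + G\right) \left(5 + U\right)$ ($L{\left(U,G \right)} = \left(5 + U\right) \left(2 + G\right) = \left(2 + G\right) \left(5 + U\right)$)
$X{\left(g \right)} = - \frac{2}{5} + g$
$f{\left(v \right)} = - 7 \sqrt{v}$
$L{\left(-4,7 \right)} \left(-61\right) \frac{f{\left(X{\left(6 \right)} \right)} - 24}{-46 - 29} = \left(10 + 2 \left(-4\right) + 5 \cdot 7 + 7 \left(-4\right)\right) \left(-61\right) \frac{- 7 \sqrt{- \frac{2}{5} + 6} - 24}{-46 - 29} = \left(10 - 8 + 35 - 28\right) \left(-61\right) \frac{- 7 \sqrt{\frac{28}{5}} - 24}{-75} = 9 \left(-61\right) \left(- 7 \frac{2 \sqrt{35}}{5} - 24\right) \left(- \frac{1}{75}\right) = - 549 \left(- \frac{14 \sqrt{35}}{5} - 24\right) \left(- \frac{1}{75}\right) = - 549 \left(-24 - \frac{14 \sqrt{35}}{5}\right) \left(- \frac{1}{75}\right) = - 549 \left(\frac{8}{25} + \frac{14 \sqrt{35}}{375}\right) = - \frac{4392}{25} - \frac{2562 \sqrt{35}}{125}$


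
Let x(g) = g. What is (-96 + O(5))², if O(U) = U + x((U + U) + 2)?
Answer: 6241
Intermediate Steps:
O(U) = 2 + 3*U (O(U) = U + ((U + U) + 2) = U + (2*U + 2) = U + (2 + 2*U) = 2 + 3*U)
(-96 + O(5))² = (-96 + (2 + 3*5))² = (-96 + (2 + 15))² = (-96 + 17)² = (-79)² = 6241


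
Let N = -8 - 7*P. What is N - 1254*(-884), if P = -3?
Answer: 1108549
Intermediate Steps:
N = 13 (N = -8 - 7*(-3) = -8 + 21 = 13)
N - 1254*(-884) = 13 - 1254*(-884) = 13 + 1108536 = 1108549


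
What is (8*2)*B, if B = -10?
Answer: -160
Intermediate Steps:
(8*2)*B = (8*2)*(-10) = 16*(-10) = -160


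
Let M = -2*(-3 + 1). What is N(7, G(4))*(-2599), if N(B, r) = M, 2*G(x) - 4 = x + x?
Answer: -10396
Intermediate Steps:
G(x) = 2 + x (G(x) = 2 + (x + x)/2 = 2 + (2*x)/2 = 2 + x)
M = 4 (M = -2*(-2) = 4)
N(B, r) = 4
N(7, G(4))*(-2599) = 4*(-2599) = -10396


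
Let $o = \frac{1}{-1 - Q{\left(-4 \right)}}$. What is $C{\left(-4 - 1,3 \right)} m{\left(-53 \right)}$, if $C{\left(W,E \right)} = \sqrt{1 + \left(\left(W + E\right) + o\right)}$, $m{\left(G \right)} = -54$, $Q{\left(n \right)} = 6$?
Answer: $- \frac{108 i \sqrt{14}}{7} \approx - 57.728 i$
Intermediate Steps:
$o = - \frac{1}{7}$ ($o = \frac{1}{-1 - 6} = \frac{1}{-7} = - \frac{1}{7} \approx -0.14286$)
$C{\left(W,E \right)} = \sqrt{\frac{6}{7} + E + W}$ ($C{\left(W,E \right)} = \sqrt{1 - \left(\frac{1}{7} - E - W\right)} = \sqrt{1 + \left(- \frac{1}{7} + E + W\right)} = \sqrt{\frac{6}{7} + E + W}$)
$C{\left(-4 - 1,3 \right)} m{\left(-53 \right)} = \frac{\sqrt{42 + 49 \cdot 3 + 49 \left(-4 - 1\right)}}{7} \left(-54\right) = \frac{\sqrt{42 + 147 + 49 \left(-5\right)}}{7} \left(-54\right) = \frac{\sqrt{42 + 147 - 245}}{7} \left(-54\right) = \frac{\sqrt{-56}}{7} \left(-54\right) = \frac{2 i \sqrt{14}}{7} \left(-54\right) = - \frac{108 i \sqrt{14}}{7}$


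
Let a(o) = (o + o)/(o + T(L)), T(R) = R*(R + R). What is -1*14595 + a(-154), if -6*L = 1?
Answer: -40437201/2771 ≈ -14593.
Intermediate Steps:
L = -1/6 (L = -1/6*1 = -1/6 ≈ -0.16667)
T(R) = 2*R**2 (T(R) = R*(2*R) = 2*R**2)
a(o) = 2*o/(1/18 + o) (a(o) = (o + o)/(o + 2*(-1/6)**2) = (2*o)/(o + 2*(1/36)) = (2*o)/(o + 1/18) = (2*o)/(1/18 + o) = 2*o/(1/18 + o))
-1*14595 + a(-154) = -1*14595 + 36*(-154)/(1 + 18*(-154)) = -14595 + 36*(-154)/(1 - 2772) = -14595 + 36*(-154)/(-2771) = -14595 + 36*(-154)*(-1/2771) = -14595 + 5544/2771 = -40437201/2771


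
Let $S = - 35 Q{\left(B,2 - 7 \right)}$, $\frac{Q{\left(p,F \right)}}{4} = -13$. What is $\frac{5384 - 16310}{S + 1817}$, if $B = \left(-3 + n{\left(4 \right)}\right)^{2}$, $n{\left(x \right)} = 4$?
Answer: $- \frac{10926}{3637} \approx -3.0041$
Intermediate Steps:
$B = 1$ ($B = \left(-3 + 4\right)^{2} = 1^{2} = 1$)
$Q{\left(p,F \right)} = -52$ ($Q{\left(p,F \right)} = 4 \left(-13\right) = -52$)
$S = 1820$ ($S = \left(-35\right) \left(-52\right) = 1820$)
$\frac{5384 - 16310}{S + 1817} = \frac{5384 - 16310}{1820 + 1817} = - \frac{10926}{3637}$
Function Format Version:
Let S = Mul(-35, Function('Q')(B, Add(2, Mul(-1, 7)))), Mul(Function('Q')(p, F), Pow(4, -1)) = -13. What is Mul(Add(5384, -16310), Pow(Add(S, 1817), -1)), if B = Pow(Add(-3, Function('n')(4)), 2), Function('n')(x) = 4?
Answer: Rational(-10926, 3637) ≈ -3.0041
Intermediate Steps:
B = 1 (B = Pow(Add(-3, 4), 2) = Pow(1, 2) = 1)
Function('Q')(p, F) = -52 (Function('Q')(p, F) = Mul(4, -13) = -52)
S = 1820 (S = Mul(-35, -52) = 1820)
Mul(Add(5384, -16310), Pow(Add(S, 1817), -1)) = Mul(Add(5384, -16310), Pow(Add(1820, 1817), -1)) = Mul(-10926, Pow(3637, -1)) = Mul(-10926, Rational(1, 3637)) = Rational(-10926, 3637)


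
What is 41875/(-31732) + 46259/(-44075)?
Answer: -3313531213/1398587900 ≈ -2.3692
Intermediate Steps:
41875/(-31732) + 46259/(-44075) = 41875*(-1/31732) + 46259*(-1/44075) = -41875/31732 - 46259/44075 = -3313531213/1398587900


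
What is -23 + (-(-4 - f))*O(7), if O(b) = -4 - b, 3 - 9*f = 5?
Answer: -581/9 ≈ -64.556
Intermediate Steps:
f = -2/9 (f = 1/3 - 1/9*5 = 1/3 - 5/9 = -2/9 ≈ -0.22222)
-23 + (-(-4 - f))*O(7) = -23 + (-(-4 - 1*(-2/9)))*(-4 - 1*7) = -23 + (-(-4 + 2/9))*(-4 - 7) = -23 - 1*(-34/9)*(-11) = -23 + (34/9)*(-11) = -23 - 374/9 = -581/9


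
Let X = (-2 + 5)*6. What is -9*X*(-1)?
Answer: 162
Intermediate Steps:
X = 18 (X = 3*6 = 18)
-9*X*(-1) = -9*18*(-1) = -162*(-1) = 162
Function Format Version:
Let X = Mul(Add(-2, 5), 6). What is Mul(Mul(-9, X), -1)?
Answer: 162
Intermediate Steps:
X = 18 (X = Mul(3, 6) = 18)
Mul(Mul(-9, X), -1) = Mul(Mul(-9, 18), -1) = Mul(-162, -1) = 162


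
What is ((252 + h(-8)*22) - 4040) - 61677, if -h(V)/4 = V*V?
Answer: -71097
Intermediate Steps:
h(V) = -4*V**2 (h(V) = -4*V*V = -4*V**2)
((252 + h(-8)*22) - 4040) - 61677 = ((252 - 4*(-8)**2*22) - 4040) - 61677 = ((252 - 4*64*22) - 4040) - 61677 = ((252 - 256*22) - 4040) - 61677 = ((252 - 5632) - 4040) - 61677 = (-5380 - 4040) - 61677 = -9420 - 61677 = -71097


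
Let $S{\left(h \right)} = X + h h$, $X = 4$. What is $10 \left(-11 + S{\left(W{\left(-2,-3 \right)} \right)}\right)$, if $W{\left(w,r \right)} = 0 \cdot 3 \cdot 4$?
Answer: $-70$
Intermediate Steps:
$W{\left(w,r \right)} = 0$ ($W{\left(w,r \right)} = 0 \cdot 4 = 0$)
$S{\left(h \right)} = 4 + h^{2}$ ($S{\left(h \right)} = 4 + h h = 4 + h^{2}$)
$10 \left(-11 + S{\left(W{\left(-2,-3 \right)} \right)}\right) = 10 \left(-11 + \left(4 + 0^{2}\right)\right) = 10 \left(-11 + \left(4 + 0\right)\right) = 10 \left(-11 + 4\right) = 10 \left(-7\right) = -70$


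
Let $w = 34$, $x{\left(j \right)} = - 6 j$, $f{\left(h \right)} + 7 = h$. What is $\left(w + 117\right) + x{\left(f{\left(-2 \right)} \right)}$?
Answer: $205$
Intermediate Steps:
$f{\left(h \right)} = -7 + h$
$\left(w + 117\right) + x{\left(f{\left(-2 \right)} \right)} = \left(34 + 117\right) - 6 \left(-7 - 2\right) = 151 - -54 = 151 + 54 = 205$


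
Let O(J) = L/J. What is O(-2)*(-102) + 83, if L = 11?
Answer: 644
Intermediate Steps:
O(J) = 11/J
O(-2)*(-102) + 83 = (11/(-2))*(-102) + 83 = (11*(-½))*(-102) + 83 = -11/2*(-102) + 83 = 561 + 83 = 644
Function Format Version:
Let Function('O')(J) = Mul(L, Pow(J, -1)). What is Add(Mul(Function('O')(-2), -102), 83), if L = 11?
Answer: 644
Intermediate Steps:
Function('O')(J) = Mul(11, Pow(J, -1))
Add(Mul(Function('O')(-2), -102), 83) = Add(Mul(Mul(11, Pow(-2, -1)), -102), 83) = Add(Mul(Mul(11, Rational(-1, 2)), -102), 83) = Add(Mul(Rational(-11, 2), -102), 83) = Add(561, 83) = 644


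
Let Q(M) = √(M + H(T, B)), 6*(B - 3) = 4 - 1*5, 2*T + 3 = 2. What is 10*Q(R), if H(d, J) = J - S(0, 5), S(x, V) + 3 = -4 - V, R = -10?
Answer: 5*√174/3 ≈ 21.985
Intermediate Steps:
T = -½ (T = -3/2 + (½)*2 = -3/2 + 1 = -½ ≈ -0.50000)
B = 17/6 (B = 3 + (4 - 1*5)/6 = 3 + (4 - 5)/6 = 3 + (⅙)*(-1) = 3 - ⅙ = 17/6 ≈ 2.8333)
S(x, V) = -7 - V (S(x, V) = -3 + (-4 - V) = -7 - V)
H(d, J) = 12 + J (H(d, J) = J - (-7 - 1*5) = J - (-7 - 5) = J - 1*(-12) = J + 12 = 12 + J)
Q(M) = √(89/6 + M) (Q(M) = √(M + (12 + 17/6)) = √(M + 89/6) = √(89/6 + M))
10*Q(R) = 10*(√(534 + 36*(-10))/6) = 10*(√(534 - 360)/6) = 10*(√174/6) = 5*√174/3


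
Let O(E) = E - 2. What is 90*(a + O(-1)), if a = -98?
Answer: -9090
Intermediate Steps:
O(E) = -2 + E
90*(a + O(-1)) = 90*(-98 + (-2 - 1)) = 90*(-98 - 3) = 90*(-101) = -9090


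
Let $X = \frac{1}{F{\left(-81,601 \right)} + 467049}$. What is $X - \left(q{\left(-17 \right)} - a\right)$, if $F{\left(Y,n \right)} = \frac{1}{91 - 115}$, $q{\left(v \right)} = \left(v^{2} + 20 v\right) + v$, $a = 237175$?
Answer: $\frac{2659298304549}{11209175} \approx 2.3724 \cdot 10^{5}$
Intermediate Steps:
$q{\left(v \right)} = v^{2} + 21 v$
$F{\left(Y,n \right)} = - \frac{1}{24}$ ($F{\left(Y,n \right)} = \frac{1}{-24} = - \frac{1}{24}$)
$X = \frac{24}{11209175}$ ($X = \frac{1}{- \frac{1}{24} + 467049} = \frac{1}{\frac{11209175}{24}} = \frac{24}{11209175} \approx 2.1411 \cdot 10^{-6}$)
$X - \left(q{\left(-17 \right)} - a\right) = \frac{24}{11209175} - \left(- 17 \left(21 - 17\right) - 237175\right) = \frac{24}{11209175} - \left(\left(-17\right) 4 - 237175\right) = \frac{24}{11209175} - \left(-68 - 237175\right) = \frac{24}{11209175} - -237243 = \frac{24}{11209175} + 237243 = \frac{2659298304549}{11209175}$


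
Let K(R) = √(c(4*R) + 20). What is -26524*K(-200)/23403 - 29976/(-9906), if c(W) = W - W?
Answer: 4996/1651 - 53048*√5/23403 ≈ -2.0425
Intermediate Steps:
c(W) = 0
K(R) = 2*√5 (K(R) = √(0 + 20) = √20 = 2*√5)
-26524*K(-200)/23403 - 29976/(-9906) = -26524*2*√5/23403 - 29976/(-9906) = -26524*2*√5/23403 - 29976*(-1/9906) = -26524*2*√5/23403 + 4996/1651 = -53048*√5/23403 + 4996/1651 = 4996/1651 - 53048*√5/23403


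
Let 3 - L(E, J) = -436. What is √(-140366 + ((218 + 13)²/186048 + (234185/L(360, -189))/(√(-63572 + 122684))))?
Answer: √(-1095730926119616220944021 + 422681299180628880*√1642)/2793968088 ≈ 374.65*I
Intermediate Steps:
L(E, J) = 439 (L(E, J) = 3 - 1*(-436) = 3 + 436 = 439)
√(-140366 + ((218 + 13)²/186048 + (234185/L(360, -189))/(√(-63572 + 122684)))) = √(-140366 + ((218 + 13)²/186048 + (234185/439)/(√(-63572 + 122684)))) = √(-140366 + (231²*(1/186048) + (234185*(1/439))/(√59112))) = √(-140366 + (53361*(1/186048) + 234185/(439*((6*√1642))))) = √(-140366 + (5929/20672 + 234185*(√1642/9852)/439)) = √(-140366 + (5929/20672 + 234185*√1642/4325028)) = √(-2901640023/20672 + 234185*√1642/4325028)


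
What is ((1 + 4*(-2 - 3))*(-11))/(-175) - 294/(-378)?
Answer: -656/1575 ≈ -0.41651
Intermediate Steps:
((1 + 4*(-2 - 3))*(-11))/(-175) - 294/(-378) = ((1 + 4*(-5))*(-11))*(-1/175) - 294*(-1/378) = ((1 - 20)*(-11))*(-1/175) + 7/9 = -19*(-11)*(-1/175) + 7/9 = 209*(-1/175) + 7/9 = -209/175 + 7/9 = -656/1575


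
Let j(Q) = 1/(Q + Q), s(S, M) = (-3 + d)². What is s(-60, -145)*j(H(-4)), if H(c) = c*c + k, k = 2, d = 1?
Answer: ⅑ ≈ 0.11111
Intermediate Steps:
s(S, M) = 4 (s(S, M) = (-3 + 1)² = (-2)² = 4)
H(c) = 2 + c² (H(c) = c*c + 2 = c² + 2 = 2 + c²)
j(Q) = 1/(2*Q)
s(-60, -145)*j(H(-4)) = 4*(1/(2*(2 + (-4)²))) = 4*(1/(2*(2 + 16))) = 4*((½)/18) = 4*((½)*(1/18)) = 4*(1/36) = ⅑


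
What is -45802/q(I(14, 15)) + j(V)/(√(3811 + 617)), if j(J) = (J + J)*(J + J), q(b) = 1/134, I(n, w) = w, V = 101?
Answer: -6137468 + 20402*√123/369 ≈ -6.1369e+6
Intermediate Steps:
q(b) = 1/134
j(J) = 4*J² (j(J) = (2*J)*(2*J) = 4*J²)
-45802/q(I(14, 15)) + j(V)/(√(3811 + 617)) = -45802/1/134 + (4*101²)/(√(3811 + 617)) = -45802*134 + (4*10201)/(√4428) = -6137468 + 40804/((6*√123)) = -6137468 + 40804*(√123/738) = -6137468 + 20402*√123/369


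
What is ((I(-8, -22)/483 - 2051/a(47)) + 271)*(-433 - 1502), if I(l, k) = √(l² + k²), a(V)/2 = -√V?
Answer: -524385 - 3968685*√47/94 - 1290*√137/161 ≈ -8.1393e+5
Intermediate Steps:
a(V) = -2*√V (a(V) = 2*(-√V) = -2*√V)
I(l, k) = √(k² + l²)
((I(-8, -22)/483 - 2051/a(47)) + 271)*(-433 - 1502) = ((√((-22)² + (-8)²)/483 - 2051*(-√47/94)) + 271)*(-433 - 1502) = ((√(484 + 64)*(1/483) - (-2051)*√47/94) + 271)*(-1935) = ((√548*(1/483) + 2051*√47/94) + 271)*(-1935) = (((2*√137)*(1/483) + 2051*√47/94) + 271)*(-1935) = ((2*√137/483 + 2051*√47/94) + 271)*(-1935) = (271 + 2*√137/483 + 2051*√47/94)*(-1935) = -524385 - 3968685*√47/94 - 1290*√137/161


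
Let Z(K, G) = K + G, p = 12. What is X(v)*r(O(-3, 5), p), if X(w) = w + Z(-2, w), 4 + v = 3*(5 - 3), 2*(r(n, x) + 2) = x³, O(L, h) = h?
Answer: 1724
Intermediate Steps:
r(n, x) = -2 + x³/2
Z(K, G) = G + K
v = 2 (v = -4 + 3*(5 - 3) = -4 + 3*2 = -4 + 6 = 2)
X(w) = -2 + 2*w (X(w) = w + (w - 2) = w + (-2 + w) = -2 + 2*w)
X(v)*r(O(-3, 5), p) = (-2 + 2*2)*(-2 + (½)*12³) = (-2 + 4)*(-2 + (½)*1728) = 2*(-2 + 864) = 2*862 = 1724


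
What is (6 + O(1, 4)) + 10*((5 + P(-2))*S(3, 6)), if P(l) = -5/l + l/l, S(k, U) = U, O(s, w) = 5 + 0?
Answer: 521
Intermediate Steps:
O(s, w) = 5
P(l) = 1 - 5/l (P(l) = -5/l + 1 = 1 - 5/l)
(6 + O(1, 4)) + 10*((5 + P(-2))*S(3, 6)) = (6 + 5) + 10*((5 + (-5 - 2)/(-2))*6) = 11 + 10*((5 - ½*(-7))*6) = 11 + 10*((5 + 7/2)*6) = 11 + 10*((17/2)*6) = 11 + 10*51 = 11 + 510 = 521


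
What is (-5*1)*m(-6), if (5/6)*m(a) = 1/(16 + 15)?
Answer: -6/31 ≈ -0.19355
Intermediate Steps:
m(a) = 6/155 (m(a) = 6/(5*(16 + 15)) = (6/5)/31 = (6/5)*(1/31) = 6/155)
(-5*1)*m(-6) = -5*1*(6/155) = -5*6/155 = -6/31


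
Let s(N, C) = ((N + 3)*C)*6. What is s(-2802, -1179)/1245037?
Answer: 19800126/1245037 ≈ 15.903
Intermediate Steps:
s(N, C) = 6*C*(3 + N) (s(N, C) = ((3 + N)*C)*6 = (C*(3 + N))*6 = 6*C*(3 + N))
s(-2802, -1179)/1245037 = (6*(-1179)*(3 - 2802))/1245037 = (6*(-1179)*(-2799))*(1/1245037) = 19800126*(1/1245037) = 19800126/1245037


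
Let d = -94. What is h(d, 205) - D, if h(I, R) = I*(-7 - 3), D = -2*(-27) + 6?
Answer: 880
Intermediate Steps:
D = 60 (D = 54 + 6 = 60)
h(I, R) = -10*I (h(I, R) = I*(-10) = -10*I)
h(d, 205) - D = -10*(-94) - 1*60 = 940 - 60 = 880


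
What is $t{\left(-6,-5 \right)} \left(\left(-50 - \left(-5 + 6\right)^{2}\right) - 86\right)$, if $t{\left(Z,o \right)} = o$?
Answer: $685$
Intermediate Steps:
$t{\left(-6,-5 \right)} \left(\left(-50 - \left(-5 + 6\right)^{2}\right) - 86\right) = - 5 \left(\left(-50 - \left(-5 + 6\right)^{2}\right) - 86\right) = - 5 \left(\left(-50 - 1^{2}\right) - 86\right) = - 5 \left(\left(-50 - 1\right) - 86\right) = - 5 \left(-51 - 86\right) = \left(-5\right) \left(-137\right) = 685$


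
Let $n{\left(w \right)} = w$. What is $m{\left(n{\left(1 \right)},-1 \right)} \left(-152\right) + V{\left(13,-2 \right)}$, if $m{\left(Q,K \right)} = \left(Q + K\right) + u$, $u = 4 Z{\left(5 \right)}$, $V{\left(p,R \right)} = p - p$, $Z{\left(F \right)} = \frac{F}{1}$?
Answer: $-3040$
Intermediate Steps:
$Z{\left(F \right)} = F$ ($Z{\left(F \right)} = F 1 = F$)
$V{\left(p,R \right)} = 0$
$u = 20$ ($u = 4 \cdot 5 = 20$)
$m{\left(Q,K \right)} = 20 + K + Q$ ($m{\left(Q,K \right)} = \left(Q + K\right) + 20 = \left(K + Q\right) + 20 = 20 + K + Q$)
$m{\left(n{\left(1 \right)},-1 \right)} \left(-152\right) + V{\left(13,-2 \right)} = \left(20 - 1 + 1\right) \left(-152\right) + 0 = 20 \left(-152\right) + 0 = -3040 + 0 = -3040$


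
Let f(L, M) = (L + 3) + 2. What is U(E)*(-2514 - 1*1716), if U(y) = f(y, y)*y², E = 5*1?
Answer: -1057500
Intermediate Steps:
E = 5
f(L, M) = 5 + L (f(L, M) = (3 + L) + 2 = 5 + L)
U(y) = y²*(5 + y) (U(y) = (5 + y)*y² = y²*(5 + y))
U(E)*(-2514 - 1*1716) = (5²*(5 + 5))*(-2514 - 1*1716) = (25*10)*(-2514 - 1716) = 250*(-4230) = -1057500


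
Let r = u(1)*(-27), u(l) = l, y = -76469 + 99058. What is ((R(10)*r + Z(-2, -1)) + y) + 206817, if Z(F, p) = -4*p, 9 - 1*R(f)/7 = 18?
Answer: 231111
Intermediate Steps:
y = 22589
R(f) = -63 (R(f) = 63 - 7*18 = 63 - 126 = -63)
r = -27 (r = 1*(-27) = -27)
((R(10)*r + Z(-2, -1)) + y) + 206817 = ((-63*(-27) - 4*(-1)) + 22589) + 206817 = ((1701 + 4) + 22589) + 206817 = (1705 + 22589) + 206817 = 24294 + 206817 = 231111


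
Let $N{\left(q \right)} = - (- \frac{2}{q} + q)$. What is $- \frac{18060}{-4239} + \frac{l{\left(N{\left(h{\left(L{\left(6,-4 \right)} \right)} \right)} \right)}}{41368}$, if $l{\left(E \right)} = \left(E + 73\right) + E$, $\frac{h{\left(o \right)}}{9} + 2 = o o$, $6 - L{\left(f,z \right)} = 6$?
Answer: $\frac{83063021}{19484328} \approx 4.2631$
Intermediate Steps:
$L{\left(f,z \right)} = 0$ ($L{\left(f,z \right)} = 6 - 6 = 0$)
$h{\left(o \right)} = -18 + 9 o^{2}$ ($h{\left(o \right)} = -18 + 9 o o = -18 + 9 o^{2}$)
$N{\left(q \right)} = - q + \frac{2}{q}$ ($N{\left(q \right)} = - (q - \frac{2}{q}) = - q + \frac{2}{q}$)
$l{\left(E \right)} = 73 + 2 E$ ($l{\left(E \right)} = \left(73 + E\right) + E = 73 + 2 E$)
$- \frac{18060}{-4239} + \frac{l{\left(N{\left(h{\left(L{\left(6,-4 \right)} \right)} \right)} \right)}}{41368} = - \frac{18060}{-4239} + \frac{73 + 2 \left(- (-18 + 9 \cdot 0^{2}) + \frac{2}{-18 + 9 \cdot 0^{2}}\right)}{41368} = \left(-18060\right) \left(- \frac{1}{4239}\right) + \left(73 + 2 \left(- (-18 + 9 \cdot 0) + \frac{2}{-18 + 9 \cdot 0}\right)\right) \frac{1}{41368} = \frac{6020}{1413} + \left(73 + 2 \left(- (-18 + 0) + \frac{2}{-18 + 0}\right)\right) \frac{1}{41368} = \frac{6020}{1413} + \left(73 + 2 \left(\left(-1\right) \left(-18\right) + \frac{2}{-18}\right)\right) \frac{1}{41368} = \frac{6020}{1413} + \left(73 + 2 \left(18 + 2 \left(- \frac{1}{18}\right)\right)\right) \frac{1}{41368} = \frac{6020}{1413} + \left(73 + 2 \left(18 - \frac{1}{9}\right)\right) \frac{1}{41368} = \frac{6020}{1413} + \left(73 + 2 \cdot \frac{161}{9}\right) \frac{1}{41368} = \frac{6020}{1413} + \left(73 + \frac{322}{9}\right) \frac{1}{41368} = \frac{6020}{1413} + \frac{979}{9} \cdot \frac{1}{41368} = \frac{6020}{1413} + \frac{979}{372312} = \frac{83063021}{19484328}$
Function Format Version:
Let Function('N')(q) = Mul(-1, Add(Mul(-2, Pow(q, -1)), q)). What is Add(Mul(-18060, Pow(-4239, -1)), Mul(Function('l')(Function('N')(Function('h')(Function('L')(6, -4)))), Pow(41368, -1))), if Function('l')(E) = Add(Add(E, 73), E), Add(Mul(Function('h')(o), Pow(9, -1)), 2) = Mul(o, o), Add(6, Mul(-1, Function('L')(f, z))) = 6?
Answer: Rational(83063021, 19484328) ≈ 4.2631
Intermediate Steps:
Function('L')(f, z) = 0 (Function('L')(f, z) = Add(6, Mul(-1, 6)) = Add(6, -6) = 0)
Function('h')(o) = Add(-18, Mul(9, Pow(o, 2))) (Function('h')(o) = Add(-18, Mul(9, Mul(o, o))) = Add(-18, Mul(9, Pow(o, 2))))
Function('N')(q) = Add(Mul(-1, q), Mul(2, Pow(q, -1))) (Function('N')(q) = Mul(-1, Add(q, Mul(-2, Pow(q, -1)))) = Add(Mul(-1, q), Mul(2, Pow(q, -1))))
Function('l')(E) = Add(73, Mul(2, E)) (Function('l')(E) = Add(Add(73, E), E) = Add(73, Mul(2, E)))
Add(Mul(-18060, Pow(-4239, -1)), Mul(Function('l')(Function('N')(Function('h')(Function('L')(6, -4)))), Pow(41368, -1))) = Add(Mul(-18060, Pow(-4239, -1)), Mul(Add(73, Mul(2, Add(Mul(-1, Add(-18, Mul(9, Pow(0, 2)))), Mul(2, Pow(Add(-18, Mul(9, Pow(0, 2))), -1))))), Pow(41368, -1))) = Add(Mul(-18060, Rational(-1, 4239)), Mul(Add(73, Mul(2, Add(Mul(-1, Add(-18, Mul(9, 0))), Mul(2, Pow(Add(-18, Mul(9, 0)), -1))))), Rational(1, 41368))) = Add(Rational(6020, 1413), Mul(Add(73, Mul(2, Add(Mul(-1, Add(-18, 0)), Mul(2, Pow(Add(-18, 0), -1))))), Rational(1, 41368))) = Add(Rational(6020, 1413), Mul(Add(73, Mul(2, Add(Mul(-1, -18), Mul(2, Pow(-18, -1))))), Rational(1, 41368))) = Add(Rational(6020, 1413), Mul(Add(73, Mul(2, Add(18, Mul(2, Rational(-1, 18))))), Rational(1, 41368))) = Add(Rational(6020, 1413), Mul(Add(73, Mul(2, Add(18, Rational(-1, 9)))), Rational(1, 41368))) = Add(Rational(6020, 1413), Mul(Add(73, Mul(2, Rational(161, 9))), Rational(1, 41368))) = Add(Rational(6020, 1413), Mul(Add(73, Rational(322, 9)), Rational(1, 41368))) = Add(Rational(6020, 1413), Mul(Rational(979, 9), Rational(1, 41368))) = Add(Rational(6020, 1413), Rational(979, 372312)) = Rational(83063021, 19484328)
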